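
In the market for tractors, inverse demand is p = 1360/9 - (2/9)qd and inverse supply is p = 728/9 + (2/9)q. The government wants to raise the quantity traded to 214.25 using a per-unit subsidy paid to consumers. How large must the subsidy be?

At q = 214.25, from the demand curve buyers pay pb = 1360/9 − (2/9)·214.25 = 103.5; from the supply curve sellers need ps = 728/9 + (2/9)·214.25 = 128.5.
The subsidy must fill the gap: s = ps − pb = 128.5 − 103.5 = 25.

Required subsidy s = 25 per unit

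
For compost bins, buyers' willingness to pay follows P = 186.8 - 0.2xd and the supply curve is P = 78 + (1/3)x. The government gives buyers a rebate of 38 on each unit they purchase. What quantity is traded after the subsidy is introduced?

Pre-subsidy: 186.8 - 0.2x = 78 + (1/3)x gives x* = 204 and P* = 146.
With the rebate, buyers effectively pay Pb = Ps − 38, where Ps is the price sellers receive.
On the curves, Pb = 186.8 - 0.2x and Ps = 78 + (1/3)x; the wedge Ps − Pb = 38 gives 78 + (1/3)x − (186.8 - 0.2x) = 38, so x' = 275.25.
Then Pb = 186.8 − 0.2·275.25 = 131.75 and Ps = 78 + (1/3)·275.25 = 169.75.

x' = 275.25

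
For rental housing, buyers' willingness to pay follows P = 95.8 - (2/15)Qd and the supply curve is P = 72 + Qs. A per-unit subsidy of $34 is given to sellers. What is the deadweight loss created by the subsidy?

Deadweight loss = $510

Pre-subsidy: 95.8 - (2/15)Q = 72 + Q gives Q* = 21 and P* = 93.
With the subsidy, sellers receive Ps = Pb + 34 for each unit, where Pb is the price buyers pay.
On the curves, Pb = 95.8 - (2/15)Q and Ps = 72 + Q; the wedge Ps − Pb = 34 gives 72 + Q − (95.8 - (2/15)Q) = 34, so Q' = 51.
Then Pb = 95.8 − (2/15)·51 = 89 and Ps = 72 + 1·51 = 123.
The subsidy expands output by 51 − 21 = 30 past the efficient level; on those units the gap between marginal cost and willingness to pay runs from 0 up to 34.
DWL = ½ × 34 × 30 = 510.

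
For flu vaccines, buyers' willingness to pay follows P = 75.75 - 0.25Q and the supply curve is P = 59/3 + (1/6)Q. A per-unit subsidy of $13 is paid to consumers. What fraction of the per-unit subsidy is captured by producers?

Pre-subsidy: 75.75 - 0.25Q = 59/3 + (1/6)Q gives Q* = 134.6 and P* = 42.1.
With the rebate, buyers effectively pay Pb = Ps − 13, where Ps is the price sellers receive.
On the curves, Pb = 75.75 - 0.25Q and Ps = 59/3 + (1/6)Q; the wedge Ps − Pb = 13 gives 59/3 + (1/6)Q − (75.75 - 0.25Q) = 13, so Q' = 165.8.
Then Pb = 75.75 − 0.25·165.8 = 34.3 and Ps = 59/3 + (1/6)·165.8 = 47.3.
Buyers' price falls by P* − Pb = 42.1 − 34.3 = 7.8; sellers' price rises by Ps − P* = 47.3 − 42.1 = 5.2.
So producers capture 5.2/13 = 0.4 of each unit of subsidy.

Producer share = 0.4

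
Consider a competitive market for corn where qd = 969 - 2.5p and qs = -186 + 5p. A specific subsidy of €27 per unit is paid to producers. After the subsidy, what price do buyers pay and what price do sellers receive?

Pre-subsidy: 969 - 2.5p = -186 + 5p gives p* = 154, q* = 584.
With the subsidy, sellers receive ps = pb + 27 for each unit, where pb is the price buyers pay.
Supply in terms of pb becomes qs = -186 + 5(pb + 27) = -51 + 5pb. Setting this equal to demand: 969 - 2.5pb = -51 + 5pb, so pb = 136.
Sellers receive ps = 136 + 27 = 163; q' = 969 − 2.5·136 = 629.

Buyers pay €136; sellers receive €163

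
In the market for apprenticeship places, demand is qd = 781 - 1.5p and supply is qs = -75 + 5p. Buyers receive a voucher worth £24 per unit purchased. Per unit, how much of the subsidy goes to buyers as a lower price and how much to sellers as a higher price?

Pre-subsidy: 781 - 1.5p = -75 + 5p gives p* = 1712/13, q* = 7585/13.
With the rebate, buyers effectively pay pb = ps − 24, where ps is the price sellers receive.
Demand in terms of ps becomes qd = 781 − 1.5(ps − 24) = 817 - 1.5ps. Setting this equal to supply: 817 - 1.5ps = -75 + 5ps, so ps = 1784/13.
Buyers pay pb = 1784/13 − 24 = 1472/13; q' = -75 + 5·(1784/13) = 7945/13.
Buyers' price falls by p* − pb = 1712/13 − 1472/13 = 240/13; sellers' price rises by ps − p* = 1784/13 − 1712/13 = 72/13.

Buyers gain 240/13 per unit; sellers gain 72/13 per unit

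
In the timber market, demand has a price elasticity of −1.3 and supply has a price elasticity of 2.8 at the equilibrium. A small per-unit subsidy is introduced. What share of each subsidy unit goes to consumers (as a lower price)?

Consumer share = 28/41

For a small subsidy around the equilibrium, the benefit split depends on the relative slopes, which at a point are proportional to the elasticities.
Buyer share = εs/(εs + |εd|) = 2.8/(2.8 + 1.3) = 28/41; seller share = |εd|/(εs + |εd|) = 13/41.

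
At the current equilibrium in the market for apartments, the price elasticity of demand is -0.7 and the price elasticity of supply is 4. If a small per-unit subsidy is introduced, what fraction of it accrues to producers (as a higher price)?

For a small subsidy around the equilibrium, the benefit split depends on the relative slopes, which at a point are proportional to the elasticities.
Buyer share = εs/(εs + |εd|) = 4/(4 + 0.7) = 40/47; seller share = |εd|/(εs + |εd|) = 7/47.
So producers capture 7/47 of the subsidy.

Producer share = 7/47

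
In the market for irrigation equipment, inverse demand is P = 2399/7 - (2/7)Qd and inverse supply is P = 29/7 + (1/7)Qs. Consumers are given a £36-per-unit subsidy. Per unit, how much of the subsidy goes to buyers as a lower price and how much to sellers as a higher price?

Buyers gain £24 per unit; sellers gain £12 per unit

Pre-subsidy: 2399/7 - (2/7)Q = 29/7 + (1/7)Q gives Q* = 790 and P* = 117.
With the rebate, buyers effectively pay Pb = Ps − 36, where Ps is the price sellers receive.
On the curves, Pb = 2399/7 - (2/7)Q and Ps = 29/7 + (1/7)Q; the wedge Ps − Pb = 36 gives 29/7 + (1/7)Q − (2399/7 - (2/7)Q) = 36, so Q' = 874.
Then Pb = 2399/7 − (2/7)·874 = 93 and Ps = 29/7 + (1/7)·874 = 129.
Buyers' price falls by P* − Pb = 117 − 93 = 24; sellers' price rises by Ps − P* = 129 − 117 = 12.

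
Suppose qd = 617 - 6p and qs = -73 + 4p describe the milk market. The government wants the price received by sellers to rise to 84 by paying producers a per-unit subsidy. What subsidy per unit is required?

Required subsidy s = 25 per unit

At a seller price of 84, quantity supplied is -73 + 4·84 = 263.
Buyers absorb 263 only when they pay pb with 617 − 6·pb = 263, i.e. pb = 59.
s = ps − pb = 84 − 59 = 25.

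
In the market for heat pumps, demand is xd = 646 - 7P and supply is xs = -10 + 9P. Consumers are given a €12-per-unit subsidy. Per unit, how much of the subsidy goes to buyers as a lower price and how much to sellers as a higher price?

Pre-subsidy: 646 - 7P = -10 + 9P gives P* = 41, x* = 359.
With the rebate, buyers effectively pay Pb = Ps − 12, where Ps is the price sellers receive.
Demand in terms of Ps becomes xd = 646 − 7(Ps − 12) = 730 - 7Ps. Setting this equal to supply: 730 - 7Ps = -10 + 9Ps, so Ps = 46.25.
Buyers pay Pb = 46.25 − 12 = 34.25; x' = -10 + 9·46.25 = 406.25.
Buyers' price falls by P* − Pb = 41 − 34.25 = 6.75; sellers' price rises by Ps − P* = 46.25 − 41 = 5.25.

Buyers gain €6.75 per unit; sellers gain €5.25 per unit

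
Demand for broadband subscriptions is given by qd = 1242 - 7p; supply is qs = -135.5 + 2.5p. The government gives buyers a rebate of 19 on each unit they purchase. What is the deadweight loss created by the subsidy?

Deadweight loss = 332.5

Pre-subsidy: 1242 - 7p = -135.5 + 2.5p gives p* = 145, q* = 227.
With the rebate, buyers effectively pay pb = ps − 19, where ps is the price sellers receive.
Demand in terms of ps becomes qd = 1242 − 7(ps − 19) = 1375 - 7ps. Setting this equal to supply: 1375 - 7ps = -135.5 + 2.5ps, so ps = 159.
Buyers pay pb = 159 − 19 = 140; q' = -135.5 + 2.5·159 = 262.
The subsidy expands output by 262 − 227 = 35 past the efficient level; on those units the gap between marginal cost and willingness to pay runs from 0 up to 19.
DWL = ½ × 19 × 35 = 332.5.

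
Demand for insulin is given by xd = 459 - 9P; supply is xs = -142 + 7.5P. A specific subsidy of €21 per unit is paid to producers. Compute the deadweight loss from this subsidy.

Pre-subsidy: 459 - 9P = -142 + 7.5P gives P* = 1202/33, x* = 1443/11.
With the subsidy, sellers receive Ps = Pb + 21 for each unit, where Pb is the price buyers pay.
Supply in terms of Pb becomes xs = -142 + 7.5(Pb + 21) = 15.5 + 7.5Pb. Setting this equal to demand: 459 - 9Pb = 15.5 + 7.5Pb, so Pb = 887/33.
Sellers receive Ps = 887/33 + 21 = 1580/33; x' = 459 − 9·(887/33) = 2388/11.
The subsidy expands output by 2388/11 − 1443/11 = 945/11 past the efficient level; on those units the gap between marginal cost and willingness to pay runs from 0 up to 21.
DWL = ½ × 21 × 945/11 = 19845/22.

Deadweight loss = 19845/22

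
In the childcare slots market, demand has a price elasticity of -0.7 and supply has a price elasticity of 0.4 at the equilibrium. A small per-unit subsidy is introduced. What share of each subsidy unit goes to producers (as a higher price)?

For a small subsidy around the equilibrium, the benefit split depends on the relative slopes, which at a point are proportional to the elasticities.
Buyer share = εs/(εs + |εd|) = 0.4/(0.4 + 0.7) = 4/11; seller share = |εd|/(εs + |εd|) = 7/11.
So producers capture 7/11 of the subsidy.

Producer share = 7/11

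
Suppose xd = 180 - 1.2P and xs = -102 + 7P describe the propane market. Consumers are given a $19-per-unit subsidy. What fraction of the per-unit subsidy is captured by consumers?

Pre-subsidy: 180 - 1.2P = -102 + 7P gives P* = 1410/41, x* = 5688/41.
With the rebate, buyers effectively pay Pb = Ps − 19, where Ps is the price sellers receive.
Demand in terms of Ps becomes xd = 180 − 1.2(Ps − 19) = 202.8 - 1.2Ps. Setting this equal to supply: 202.8 - 1.2Ps = -102 + 7Ps, so Ps = 1524/41.
Buyers pay Pb = 1524/41 − 19 = 745/41; x' = -102 + 7·(1524/41) = 6486/41.
Buyers' price falls by P* − Pb = 1410/41 − 745/41 = 665/41; sellers' price rises by Ps − P* = 1524/41 − 1410/41 = 114/41.
So consumers capture (665/41)/19 = 35/41 of each unit of subsidy.

Consumer share = 35/41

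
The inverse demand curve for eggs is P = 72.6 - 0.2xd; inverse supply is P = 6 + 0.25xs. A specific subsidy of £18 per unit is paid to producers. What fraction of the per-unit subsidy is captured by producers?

Pre-subsidy: 72.6 - 0.2x = 6 + 0.25x gives x* = 148 and P* = 43.
With the subsidy, sellers receive Ps = Pb + 18 for each unit, where Pb is the price buyers pay.
On the curves, Pb = 72.6 - 0.2x and Ps = 6 + 0.25x; the wedge Ps − Pb = 18 gives 6 + 0.25x − (72.6 - 0.2x) = 18, so x' = 188.
Then Pb = 72.6 − 0.2·188 = 35 and Ps = 6 + 0.25·188 = 53.
Buyers' price falls by P* − Pb = 43 − 35 = 8; sellers' price rises by Ps − P* = 53 − 43 = 10.
So producers capture 10/18 = 5/9 of each unit of subsidy.

Producer share = 5/9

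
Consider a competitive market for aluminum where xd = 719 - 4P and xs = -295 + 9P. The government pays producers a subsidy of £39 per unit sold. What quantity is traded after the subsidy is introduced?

x' = 515

Pre-subsidy: 719 - 4P = -295 + 9P gives P* = 78, x* = 407.
With the subsidy, sellers receive Ps = Pb + 39 for each unit, where Pb is the price buyers pay.
Supply in terms of Pb becomes xs = -295 + 9(Pb + 39) = 56 + 9Pb. Setting this equal to demand: 719 - 4Pb = 56 + 9Pb, so Pb = 51.
Sellers receive Ps = 51 + 39 = 90; x' = 719 − 4·51 = 515.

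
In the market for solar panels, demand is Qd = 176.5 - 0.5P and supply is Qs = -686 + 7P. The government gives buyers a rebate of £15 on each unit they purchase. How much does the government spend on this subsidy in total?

Pre-subsidy: 176.5 - 0.5P = -686 + 7P gives P* = 115, Q* = 119.
With the rebate, buyers effectively pay Pb = Ps − 15, where Ps is the price sellers receive.
Demand in terms of Ps becomes Qd = 176.5 − 0.5(Ps − 15) = 184 - 0.5Ps. Setting this equal to supply: 184 - 0.5Ps = -686 + 7Ps, so Ps = 116.
Buyers pay Pb = 116 − 15 = 101; Q' = -686 + 7·116 = 126.
Government outlay = subsidy × quantity = 15 × 126 = 1890.

Government cost = £1890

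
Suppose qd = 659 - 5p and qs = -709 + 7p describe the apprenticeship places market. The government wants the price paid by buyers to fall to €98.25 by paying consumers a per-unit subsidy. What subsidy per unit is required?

Required subsidy s = €27 per unit

At a buyer price of 98.25, quantity demanded is 659 − 5·98.25 = 167.75.
Sellers supply 167.75 only when they receive ps with -709 + 7·ps = 167.75, i.e. ps = 125.25.
s = ps − pb = 125.25 − 98.25 = 27.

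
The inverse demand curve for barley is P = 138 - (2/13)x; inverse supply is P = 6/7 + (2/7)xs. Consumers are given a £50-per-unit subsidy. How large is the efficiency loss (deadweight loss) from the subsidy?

Pre-subsidy: 138 - (2/13)x = 6/7 + (2/7)x gives x* = 312 and P* = 90.
With the rebate, buyers effectively pay Pb = Ps − 50, where Ps is the price sellers receive.
On the curves, Pb = 138 - (2/13)x and Ps = 6/7 + (2/7)x; the wedge Ps − Pb = 50 gives 6/7 + (2/7)x − (138 - (2/13)x) = 50, so x' = 425.75.
Then Pb = 138 − (2/13)·425.75 = 72.5 and Ps = 6/7 + (2/7)·425.75 = 122.5.
The subsidy expands output by 425.75 − 312 = 113.75 past the efficient level; on those units the gap between marginal cost and willingness to pay runs from 0 up to 50.
DWL = ½ × 50 × 113.75 = 2843.75.

Deadweight loss = £2843.75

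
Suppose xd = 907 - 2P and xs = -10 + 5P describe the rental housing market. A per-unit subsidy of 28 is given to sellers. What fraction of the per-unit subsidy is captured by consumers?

Consumer share = 5/7

Pre-subsidy: 907 - 2P = -10 + 5P gives P* = 131, x* = 645.
With the subsidy, sellers receive Ps = Pb + 28 for each unit, where Pb is the price buyers pay.
Supply in terms of Pb becomes xs = -10 + 5(Pb + 28) = 130 + 5Pb. Setting this equal to demand: 907 - 2Pb = 130 + 5Pb, so Pb = 111.
Sellers receive Ps = 111 + 28 = 139; x' = 907 − 2·111 = 685.
Buyers' price falls by P* − Pb = 131 − 111 = 20; sellers' price rises by Ps − P* = 139 − 131 = 8.
So consumers capture 20/28 = 5/7 of each unit of subsidy.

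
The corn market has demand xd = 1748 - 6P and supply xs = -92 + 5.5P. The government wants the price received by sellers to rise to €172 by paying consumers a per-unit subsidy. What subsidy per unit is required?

Required subsidy s = €23 per unit

At a seller price of 172, quantity supplied is -92 + 5.5·172 = 854.
Buyers absorb 854 only when they pay Pb with 1748 − 6·Pb = 854, i.e. Pb = 149.
s = Ps − Pb = 172 − 149 = 23.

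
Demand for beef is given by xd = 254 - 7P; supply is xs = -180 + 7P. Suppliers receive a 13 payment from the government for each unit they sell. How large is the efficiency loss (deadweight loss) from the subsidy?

Pre-subsidy: 254 - 7P = -180 + 7P gives P* = 31, x* = 37.
With the subsidy, sellers receive Ps = Pb + 13 for each unit, where Pb is the price buyers pay.
Supply in terms of Pb becomes xs = -180 + 7(Pb + 13) = -89 + 7Pb. Setting this equal to demand: 254 - 7Pb = -89 + 7Pb, so Pb = 24.5.
Sellers receive Ps = 24.5 + 13 = 37.5; x' = 254 − 7·24.5 = 82.5.
The subsidy expands output by 82.5 − 37 = 45.5 past the efficient level; on those units the gap between marginal cost and willingness to pay runs from 0 up to 13.
DWL = ½ × 13 × 45.5 = 295.75.

Deadweight loss = 295.75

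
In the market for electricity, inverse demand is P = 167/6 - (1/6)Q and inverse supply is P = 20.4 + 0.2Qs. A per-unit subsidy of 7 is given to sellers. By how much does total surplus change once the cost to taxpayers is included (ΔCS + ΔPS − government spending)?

Pre-subsidy: 167/6 - (1/6)Q = 20.4 + 0.2Q gives Q* = 223/11 and P* = 269/11.
With the subsidy, sellers receive Ps = Pb + 7 for each unit, where Pb is the price buyers pay.
On the curves, Pb = 167/6 - (1/6)Q and Ps = 20.4 + 0.2Q; the wedge Ps − Pb = 7 gives 20.4 + 0.2Q − (167/6 - (1/6)Q) = 7, so Q' = 433/11.
Then Pb = 167/6 − (1/6)·(433/11) = 234/11 and Ps = 20.4 + 0.2·(433/11) = 311/11.
ΔCS = ½(223/11 + 433/11)(269/11 − 234/11) = 11480/121; ΔPS = ½(223/11 + 433/11)(311/11 − 269/11) = 13776/121.
Government spending = 7 × 433/11 = 3031/11.
Net change = 11480/121 + 13776/121 − 3031/11 = -735/11. The loss equals the DWL triangle ½·7·210/11.

Net change in total surplus = -735/11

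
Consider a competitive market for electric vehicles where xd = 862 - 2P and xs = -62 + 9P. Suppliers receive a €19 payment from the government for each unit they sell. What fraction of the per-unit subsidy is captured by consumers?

Consumer share = 9/11

Pre-subsidy: 862 - 2P = -62 + 9P gives P* = 84, x* = 694.
With the subsidy, sellers receive Ps = Pb + 19 for each unit, where Pb is the price buyers pay.
Supply in terms of Pb becomes xs = -62 + 9(Pb + 19) = 109 + 9Pb. Setting this equal to demand: 862 - 2Pb = 109 + 9Pb, so Pb = 753/11.
Sellers receive Ps = 753/11 + 19 = 962/11; x' = 862 − 2·(753/11) = 7976/11.
Buyers' price falls by P* − Pb = 84 − 753/11 = 171/11; sellers' price rises by Ps − P* = 962/11 − 84 = 38/11.
So consumers capture (171/11)/19 = 9/11 of each unit of subsidy.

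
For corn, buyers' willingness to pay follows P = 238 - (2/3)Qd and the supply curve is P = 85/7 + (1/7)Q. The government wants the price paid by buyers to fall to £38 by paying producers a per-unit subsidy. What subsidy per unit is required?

At a buyer price of 38, quantity demanded is 357 − 1.5·38 = 300.
Sellers supply 300 only when they receive Ps = 85/7 + (1/7)·300 = 55.
s = Ps − Pb = 55 − 38 = 17.

Required subsidy s = £17 per unit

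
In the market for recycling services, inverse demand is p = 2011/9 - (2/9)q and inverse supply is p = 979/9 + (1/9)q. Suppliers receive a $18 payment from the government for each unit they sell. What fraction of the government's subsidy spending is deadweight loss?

DWL / government spending = 27/398

Pre-subsidy: 2011/9 - (2/9)q = 979/9 + (1/9)q gives q* = 344 and p* = 147.
With the subsidy, sellers receive ps = pb + 18 for each unit, where pb is the price buyers pay.
On the curves, pb = 2011/9 - (2/9)q and ps = 979/9 + (1/9)q; the wedge ps − pb = 18 gives 979/9 + (1/9)q − (2011/9 - (2/9)q) = 18, so q' = 398.
Then pb = 2011/9 − (2/9)·398 = 135 and ps = 979/9 + (1/9)·398 = 153.
ΔCS = ½(344 + 398)(147 − 135) = 4452; ΔPS = ½(344 + 398)(153 − 147) = 2226.
Government spending = 18 × 398 = 7164.
DWL = ½ × 18 × (398 − 344) = 486; fraction = 486 / 7164 = 27/398.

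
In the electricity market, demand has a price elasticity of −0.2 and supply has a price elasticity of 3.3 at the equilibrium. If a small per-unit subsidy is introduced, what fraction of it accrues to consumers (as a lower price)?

Consumer share = 33/35

For a small subsidy around the equilibrium, the benefit split depends on the relative slopes, which at a point are proportional to the elasticities.
Buyer share = εs/(εs + |εd|) = 3.3/(3.3 + 0.2) = 33/35; seller share = |εd|/(εs + |εd|) = 2/35.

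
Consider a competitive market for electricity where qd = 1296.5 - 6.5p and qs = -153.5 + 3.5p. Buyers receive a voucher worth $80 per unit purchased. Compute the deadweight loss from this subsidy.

Deadweight loss = $7280

Pre-subsidy: 1296.5 - 6.5p = -153.5 + 3.5p gives p* = 145, q* = 354.
With the rebate, buyers effectively pay pb = ps − 80, where ps is the price sellers receive.
Demand in terms of ps becomes qd = 1296.5 − 6.5(ps − 80) = 1816.5 - 6.5ps. Setting this equal to supply: 1816.5 - 6.5ps = -153.5 + 3.5ps, so ps = 197.
Buyers pay pb = 197 − 80 = 117; q' = -153.5 + 3.5·197 = 536.
The subsidy expands output by 536 − 354 = 182 past the efficient level; on those units the gap between marginal cost and willingness to pay runs from 0 up to 80.
DWL = ½ × 80 × 182 = 7280.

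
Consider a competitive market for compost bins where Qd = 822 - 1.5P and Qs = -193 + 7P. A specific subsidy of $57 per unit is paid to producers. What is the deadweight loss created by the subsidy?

Pre-subsidy: 822 - 1.5P = -193 + 7P gives P* = 2030/17, Q* = 10929/17.
With the subsidy, sellers receive Ps = Pb + 57 for each unit, where Pb is the price buyers pay.
Supply in terms of Pb becomes Qs = -193 + 7(Pb + 57) = 206 + 7Pb. Setting this equal to demand: 822 - 1.5Pb = 206 + 7Pb, so Pb = 1232/17.
Sellers receive Ps = 1232/17 + 57 = 2201/17; Q' = 822 − 1.5·(1232/17) = 12126/17.
The subsidy expands output by 12126/17 − 10929/17 = 1197/17 past the efficient level; on those units the gap between marginal cost and willingness to pay runs from 0 up to 57.
DWL = ½ × 57 × 1197/17 = 68229/34.

Deadweight loss = 68229/34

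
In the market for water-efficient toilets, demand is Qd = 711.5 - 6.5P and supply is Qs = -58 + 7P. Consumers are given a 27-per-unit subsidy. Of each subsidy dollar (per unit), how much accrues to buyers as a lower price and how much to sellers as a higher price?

Pre-subsidy: 711.5 - 6.5P = -58 + 7P gives P* = 57, Q* = 341.
With the rebate, buyers effectively pay Pb = Ps − 27, where Ps is the price sellers receive.
Demand in terms of Ps becomes Qd = 711.5 − 6.5(Ps − 27) = 887 - 6.5Ps. Setting this equal to supply: 887 - 6.5Ps = -58 + 7Ps, so Ps = 70.
Buyers pay Pb = 70 − 27 = 43; Q' = -58 + 7·70 = 432.
Buyers' price falls by P* − Pb = 57 − 43 = 14; sellers' price rises by Ps − P* = 70 − 57 = 13.

Buyers gain 14 per unit; sellers gain 13 per unit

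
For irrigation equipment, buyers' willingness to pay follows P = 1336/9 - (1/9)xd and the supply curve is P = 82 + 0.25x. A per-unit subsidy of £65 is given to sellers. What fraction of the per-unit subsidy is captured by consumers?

Pre-subsidy: 1336/9 - (1/9)x = 82 + 0.25x gives x* = 184 and P* = 128.
With the subsidy, sellers receive Ps = Pb + 65 for each unit, where Pb is the price buyers pay.
On the curves, Pb = 1336/9 - (1/9)x and Ps = 82 + 0.25x; the wedge Ps − Pb = 65 gives 82 + 0.25x − (1336/9 - (1/9)x) = 65, so x' = 364.
Then Pb = 1336/9 − (1/9)·364 = 108 and Ps = 82 + 0.25·364 = 173.
Buyers' price falls by P* − Pb = 128 − 108 = 20; sellers' price rises by Ps − P* = 173 − 128 = 45.
So consumers capture 20/65 = 4/13 of each unit of subsidy.

Consumer share = 4/13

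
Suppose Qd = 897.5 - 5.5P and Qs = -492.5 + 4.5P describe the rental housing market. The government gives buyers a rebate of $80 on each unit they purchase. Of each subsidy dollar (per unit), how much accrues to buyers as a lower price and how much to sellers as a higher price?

Buyers gain $36 per unit; sellers gain $44 per unit

Pre-subsidy: 897.5 - 5.5P = -492.5 + 4.5P gives P* = 139, Q* = 133.
With the rebate, buyers effectively pay Pb = Ps − 80, where Ps is the price sellers receive.
Demand in terms of Ps becomes Qd = 897.5 − 5.5(Ps − 80) = 1337.5 - 5.5Ps. Setting this equal to supply: 1337.5 - 5.5Ps = -492.5 + 4.5Ps, so Ps = 183.
Buyers pay Pb = 183 − 80 = 103; Q' = -492.5 + 4.5·183 = 331.
Buyers' price falls by P* − Pb = 139 − 103 = 36; sellers' price rises by Ps − P* = 183 − 139 = 44.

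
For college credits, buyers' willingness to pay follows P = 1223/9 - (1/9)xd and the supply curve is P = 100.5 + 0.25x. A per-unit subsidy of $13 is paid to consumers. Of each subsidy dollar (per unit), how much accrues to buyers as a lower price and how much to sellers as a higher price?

Buyers gain $4 per unit; sellers gain $9 per unit

Pre-subsidy: 1223/9 - (1/9)x = 100.5 + 0.25x gives x* = 98 and P* = 125.
With the rebate, buyers effectively pay Pb = Ps − 13, where Ps is the price sellers receive.
On the curves, Pb = 1223/9 - (1/9)x and Ps = 100.5 + 0.25x; the wedge Ps − Pb = 13 gives 100.5 + 0.25x − (1223/9 - (1/9)x) = 13, so x' = 134.
Then Pb = 1223/9 − (1/9)·134 = 121 and Ps = 100.5 + 0.25·134 = 134.
Buyers' price falls by P* − Pb = 125 − 121 = 4; sellers' price rises by Ps − P* = 134 − 125 = 9.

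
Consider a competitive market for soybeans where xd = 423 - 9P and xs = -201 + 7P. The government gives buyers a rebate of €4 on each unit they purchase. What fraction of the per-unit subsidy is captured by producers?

Producer share = 0.5625

Pre-subsidy: 423 - 9P = -201 + 7P gives P* = 39, x* = 72.
With the rebate, buyers effectively pay Pb = Ps − 4, where Ps is the price sellers receive.
Demand in terms of Ps becomes xd = 423 − 9(Ps − 4) = 459 - 9Ps. Setting this equal to supply: 459 - 9Ps = -201 + 7Ps, so Ps = 41.25.
Buyers pay Pb = 41.25 − 4 = 37.25; x' = -201 + 7·41.25 = 87.75.
Buyers' price falls by P* − Pb = 39 − 37.25 = 1.75; sellers' price rises by Ps − P* = 41.25 − 39 = 2.25.
So producers capture 2.25/4 = 0.5625 of each unit of subsidy.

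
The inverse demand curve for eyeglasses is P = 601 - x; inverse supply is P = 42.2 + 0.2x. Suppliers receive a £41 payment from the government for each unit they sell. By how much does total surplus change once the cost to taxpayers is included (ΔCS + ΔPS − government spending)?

Pre-subsidy: 601 - x = 42.2 + 0.2x gives x* = 1397/3 and P* = 406/3.
With the subsidy, sellers receive Ps = Pb + 41 for each unit, where Pb is the price buyers pay.
On the curves, Pb = 601 - x and Ps = 42.2 + 0.2x; the wedge Ps − Pb = 41 gives 42.2 + 0.2x − (601 - x) = 41, so x' = 2999/6.
Then Pb = 601 − 1·(2999/6) = 607/6 and Ps = 42.2 + 0.2·(2999/6) = 853/6.
ΔCS = ½(1397/3 + 2999/6)(406/3 − 607/6) = 395855/24; ΔPS = ½(1397/3 + 2999/6)(853/6 − 406/3) = 79171/24.
Government spending = 41 × 2999/6 = 122959/6.
Net change = 395855/24 + 79171/24 − 122959/6 = -8405/12. The loss equals the DWL triangle ½·41·205/6.

Net change in total surplus = -8405/12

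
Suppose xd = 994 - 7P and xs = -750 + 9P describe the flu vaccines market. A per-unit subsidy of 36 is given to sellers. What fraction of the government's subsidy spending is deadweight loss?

Pre-subsidy: 994 - 7P = -750 + 9P gives P* = 109, x* = 231.
With the subsidy, sellers receive Ps = Pb + 36 for each unit, where Pb is the price buyers pay.
Supply in terms of Pb becomes xs = -750 + 9(Pb + 36) = -426 + 9Pb. Setting this equal to demand: 994 - 7Pb = -426 + 9Pb, so Pb = 88.75.
Sellers receive Ps = 88.75 + 36 = 124.75; x' = 994 − 7·88.75 = 372.75.
ΔCS = ½(231 + 372.75)(109 − 88.75) = 6112.96875; ΔPS = ½(231 + 372.75)(124.75 − 109) = 4754.53125.
Government spending = 36 × 372.75 = 13419.
DWL = ½ × 36 × (372.75 − 231) = 2551.5; fraction = 2551.5 / 13419 = 27/142.

DWL / government spending = 27/142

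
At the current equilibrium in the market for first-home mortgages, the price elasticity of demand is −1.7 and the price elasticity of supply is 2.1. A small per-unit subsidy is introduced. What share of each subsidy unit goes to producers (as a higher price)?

Producer share = 17/38

For a small subsidy around the equilibrium, the benefit split depends on the relative slopes, which at a point are proportional to the elasticities.
Buyer share = εs/(εs + |εd|) = 2.1/(2.1 + 1.7) = 21/38; seller share = |εd|/(εs + |εd|) = 17/38.
So producers capture 17/38 of the subsidy.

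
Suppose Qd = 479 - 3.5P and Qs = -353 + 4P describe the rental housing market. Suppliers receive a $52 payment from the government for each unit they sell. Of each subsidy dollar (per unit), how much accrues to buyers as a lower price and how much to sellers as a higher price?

Buyers gain 416/15 per unit; sellers gain 364/15 per unit

Pre-subsidy: 479 - 3.5P = -353 + 4P gives P* = 1664/15, Q* = 1361/15.
With the subsidy, sellers receive Ps = Pb + 52 for each unit, where Pb is the price buyers pay.
Supply in terms of Pb becomes Qs = -353 + 4(Pb + 52) = -145 + 4Pb. Setting this equal to demand: 479 - 3.5Pb = -145 + 4Pb, so Pb = 83.2.
Sellers receive Ps = 83.2 + 52 = 135.2; Q' = 479 − 3.5·83.2 = 187.8.
Buyers' price falls by P* − Pb = 1664/15 − 83.2 = 416/15; sellers' price rises by Ps − P* = 135.2 − 1664/15 = 364/15.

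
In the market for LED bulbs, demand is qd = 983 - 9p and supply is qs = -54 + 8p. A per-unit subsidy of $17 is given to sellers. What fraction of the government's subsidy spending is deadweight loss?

Pre-subsidy: 983 - 9p = -54 + 8p gives p* = 61, q* = 434.
With the subsidy, sellers receive ps = pb + 17 for each unit, where pb is the price buyers pay.
Supply in terms of pb becomes qs = -54 + 8(pb + 17) = 82 + 8pb. Setting this equal to demand: 983 - 9pb = 82 + 8pb, so pb = 53.
Sellers receive ps = 53 + 17 = 70; q' = 983 − 9·53 = 506.
ΔCS = ½(434 + 506)(61 − 53) = 3760; ΔPS = ½(434 + 506)(70 − 61) = 4230.
Government spending = 17 × 506 = 8602.
DWL = ½ × 17 × (506 − 434) = 612; fraction = 612 / 8602 = 18/253.

DWL / government spending = 18/253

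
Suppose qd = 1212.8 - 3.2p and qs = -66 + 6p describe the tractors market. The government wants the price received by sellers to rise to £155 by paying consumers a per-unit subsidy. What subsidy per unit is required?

At a seller price of 155, quantity supplied is -66 + 6·155 = 864.
Buyers absorb 864 only when they pay pb with 1212.8 − 3.2·pb = 864, i.e. pb = 109.
s = ps − pb = 155 − 109 = 46.

Required subsidy s = £46 per unit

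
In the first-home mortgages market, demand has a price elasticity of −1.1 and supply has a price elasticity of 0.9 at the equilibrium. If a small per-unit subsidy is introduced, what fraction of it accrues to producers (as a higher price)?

Producer share = 0.55

For a small subsidy around the equilibrium, the benefit split depends on the relative slopes, which at a point are proportional to the elasticities.
Buyer share = εs/(εs + |εd|) = 0.9/(0.9 + 1.1) = 0.45; seller share = |εd|/(εs + |εd|) = 0.55.
So producers capture 0.55 of the subsidy.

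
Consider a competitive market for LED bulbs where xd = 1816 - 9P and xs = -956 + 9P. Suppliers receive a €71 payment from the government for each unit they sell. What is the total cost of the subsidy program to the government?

Government cost = €53214.5

Pre-subsidy: 1816 - 9P = -956 + 9P gives P* = 154, x* = 430.
With the subsidy, sellers receive Ps = Pb + 71 for each unit, where Pb is the price buyers pay.
Supply in terms of Pb becomes xs = -956 + 9(Pb + 71) = -317 + 9Pb. Setting this equal to demand: 1816 - 9Pb = -317 + 9Pb, so Pb = 118.5.
Sellers receive Ps = 118.5 + 71 = 189.5; x' = 1816 − 9·118.5 = 749.5.
Government outlay = subsidy × quantity = 71 × 749.5 = 53214.5.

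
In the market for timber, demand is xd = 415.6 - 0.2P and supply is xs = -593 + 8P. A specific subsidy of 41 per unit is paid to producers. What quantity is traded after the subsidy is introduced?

x' = 399

Pre-subsidy: 415.6 - 0.2P = -593 + 8P gives P* = 123, x* = 391.
With the subsidy, sellers receive Ps = Pb + 41 for each unit, where Pb is the price buyers pay.
Supply in terms of Pb becomes xs = -593 + 8(Pb + 41) = -265 + 8Pb. Setting this equal to demand: 415.6 - 0.2Pb = -265 + 8Pb, so Pb = 83.
Sellers receive Ps = 83 + 41 = 124; x' = 415.6 − 0.2·83 = 399.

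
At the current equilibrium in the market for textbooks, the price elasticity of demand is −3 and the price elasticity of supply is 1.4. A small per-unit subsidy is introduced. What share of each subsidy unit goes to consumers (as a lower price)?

For a small subsidy around the equilibrium, the benefit split depends on the relative slopes, which at a point are proportional to the elasticities.
Buyer share = εs/(εs + |εd|) = 1.4/(1.4 + 3) = 7/22; seller share = |εd|/(εs + |εd|) = 15/22.

Consumer share = 7/22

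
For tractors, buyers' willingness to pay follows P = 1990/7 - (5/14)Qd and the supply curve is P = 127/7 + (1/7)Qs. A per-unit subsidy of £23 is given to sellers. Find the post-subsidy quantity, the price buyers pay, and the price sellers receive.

Q' = 4048/7; buyers pay 3810/49; sellers receive 4937/49

Pre-subsidy: 1990/7 - (5/14)Q = 127/7 + (1/7)Q gives Q* = 3726/7 and P* = 4615/49.
With the subsidy, sellers receive Ps = Pb + 23 for each unit, where Pb is the price buyers pay.
On the curves, Pb = 1990/7 - (5/14)Q and Ps = 127/7 + (1/7)Q; the wedge Ps − Pb = 23 gives 127/7 + (1/7)Q − (1990/7 - (5/14)Q) = 23, so Q' = 4048/7.
Then Pb = 1990/7 − (5/14)·(4048/7) = 3810/49 and Ps = 127/7 + (1/7)·(4048/7) = 4937/49.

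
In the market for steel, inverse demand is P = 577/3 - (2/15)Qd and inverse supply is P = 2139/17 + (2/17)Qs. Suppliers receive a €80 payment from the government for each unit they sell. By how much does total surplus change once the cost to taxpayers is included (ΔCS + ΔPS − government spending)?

Net change in total surplus = -€12750

Pre-subsidy: 577/3 - (2/15)Q = 2139/17 + (2/17)Q gives Q* = 265 and P* = 157.
With the subsidy, sellers receive Ps = Pb + 80 for each unit, where Pb is the price buyers pay.
On the curves, Pb = 577/3 - (2/15)Q and Ps = 2139/17 + (2/17)Q; the wedge Ps − Pb = 80 gives 2139/17 + (2/17)Q − (577/3 - (2/15)Q) = 80, so Q' = 583.75.
Then Pb = 577/3 − (2/15)·583.75 = 114.5 and Ps = 2139/17 + (2/17)·583.75 = 194.5.
ΔCS = ½(265 + 583.75)(157 − 114.5) = 18035.9375; ΔPS = ½(265 + 583.75)(194.5 − 157) = 15914.0625.
Government spending = 80 × 583.75 = 46700.
Net change = 18035.9375 + 15914.0625 − 46700 = -12750. The loss equals the DWL triangle ½·80·318.75.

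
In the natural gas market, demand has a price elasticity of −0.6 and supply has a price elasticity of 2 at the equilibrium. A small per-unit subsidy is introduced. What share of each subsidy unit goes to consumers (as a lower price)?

Consumer share = 10/13

For a small subsidy around the equilibrium, the benefit split depends on the relative slopes, which at a point are proportional to the elasticities.
Buyer share = εs/(εs + |εd|) = 2/(2 + 0.6) = 10/13; seller share = |εd|/(εs + |εd|) = 3/13.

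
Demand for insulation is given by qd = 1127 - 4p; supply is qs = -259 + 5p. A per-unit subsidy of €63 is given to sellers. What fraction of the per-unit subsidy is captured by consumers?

Consumer share = 5/9

Pre-subsidy: 1127 - 4p = -259 + 5p gives p* = 154, q* = 511.
With the subsidy, sellers receive ps = pb + 63 for each unit, where pb is the price buyers pay.
Supply in terms of pb becomes qs = -259 + 5(pb + 63) = 56 + 5pb. Setting this equal to demand: 1127 - 4pb = 56 + 5pb, so pb = 119.
Sellers receive ps = 119 + 63 = 182; q' = 1127 − 4·119 = 651.
Buyers' price falls by p* − pb = 154 − 119 = 35; sellers' price rises by ps − p* = 182 − 154 = 28.
So consumers capture 35/63 = 5/9 of each unit of subsidy.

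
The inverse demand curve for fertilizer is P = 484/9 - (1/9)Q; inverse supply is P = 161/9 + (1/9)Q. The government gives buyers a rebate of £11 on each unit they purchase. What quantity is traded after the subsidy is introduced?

Pre-subsidy: 484/9 - (1/9)Q = 161/9 + (1/9)Q gives Q* = 161.5 and P* = 215/6.
With the rebate, buyers effectively pay Pb = Ps − 11, where Ps is the price sellers receive.
On the curves, Pb = 484/9 - (1/9)Q and Ps = 161/9 + (1/9)Q; the wedge Ps − Pb = 11 gives 161/9 + (1/9)Q − (484/9 - (1/9)Q) = 11, so Q' = 211.
Then Pb = 484/9 − (1/9)·211 = 91/3 and Ps = 161/9 + (1/9)·211 = 124/3.

Q' = 211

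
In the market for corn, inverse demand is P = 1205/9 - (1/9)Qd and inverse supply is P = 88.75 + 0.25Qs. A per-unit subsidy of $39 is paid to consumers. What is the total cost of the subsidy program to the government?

Government cost = $9087

Pre-subsidy: 1205/9 - (1/9)Q = 88.75 + 0.25Q gives Q* = 125 and P* = 120.
With the rebate, buyers effectively pay Pb = Ps − 39, where Ps is the price sellers receive.
On the curves, Pb = 1205/9 - (1/9)Q and Ps = 88.75 + 0.25Q; the wedge Ps − Pb = 39 gives 88.75 + 0.25Q − (1205/9 - (1/9)Q) = 39, so Q' = 233.
Then Pb = 1205/9 − (1/9)·233 = 108 and Ps = 88.75 + 0.25·233 = 147.
Government outlay = subsidy × quantity = 39 × 233 = 9087.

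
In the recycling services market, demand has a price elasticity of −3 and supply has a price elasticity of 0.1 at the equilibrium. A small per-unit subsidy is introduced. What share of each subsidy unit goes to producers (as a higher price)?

Producer share = 30/31

For a small subsidy around the equilibrium, the benefit split depends on the relative slopes, which at a point are proportional to the elasticities.
Buyer share = εs/(εs + |εd|) = 0.1/(0.1 + 3) = 1/31; seller share = |εd|/(εs + |εd|) = 30/31.
So producers capture 30/31 of the subsidy.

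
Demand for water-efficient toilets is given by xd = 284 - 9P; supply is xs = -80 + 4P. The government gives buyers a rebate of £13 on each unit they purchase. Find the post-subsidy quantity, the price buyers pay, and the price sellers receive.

x' = 68; buyers pay £24; sellers receive £37

Pre-subsidy: 284 - 9P = -80 + 4P gives P* = 28, x* = 32.
With the rebate, buyers effectively pay Pb = Ps − 13, where Ps is the price sellers receive.
Demand in terms of Ps becomes xd = 284 − 9(Ps − 13) = 401 - 9Ps. Setting this equal to supply: 401 - 9Ps = -80 + 4Ps, so Ps = 37.
Buyers pay Pb = 37 − 13 = 24; x' = -80 + 4·37 = 68.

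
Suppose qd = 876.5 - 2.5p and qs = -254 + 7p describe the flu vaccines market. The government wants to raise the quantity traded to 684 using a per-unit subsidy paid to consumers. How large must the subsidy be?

At q = 684, invert demand for the buyer price: pb = (876.5 − 684)/2.5 = 77; invert supply for the seller price: ps = (684 − (-254))/7 = 134.
The subsidy must fill the gap: s = ps − pb = 134 − 77 = 57.

Required subsidy s = 57 per unit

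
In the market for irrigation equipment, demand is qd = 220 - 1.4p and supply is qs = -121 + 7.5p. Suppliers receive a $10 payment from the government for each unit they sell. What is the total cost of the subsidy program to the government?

Pre-subsidy: 220 - 1.4p = -121 + 7.5p gives p* = 3410/89, q* = 14806/89.
With the subsidy, sellers receive ps = pb + 10 for each unit, where pb is the price buyers pay.
Supply in terms of pb becomes qs = -121 + 7.5(pb + 10) = -46 + 7.5pb. Setting this equal to demand: 220 - 1.4pb = -46 + 7.5pb, so pb = 2660/89.
Sellers receive ps = 2660/89 + 10 = 3550/89; q' = 220 − 1.4·(2660/89) = 15856/89.
Government outlay = subsidy × quantity = 10 × 15856/89 = 158560/89.

Government cost = 158560/89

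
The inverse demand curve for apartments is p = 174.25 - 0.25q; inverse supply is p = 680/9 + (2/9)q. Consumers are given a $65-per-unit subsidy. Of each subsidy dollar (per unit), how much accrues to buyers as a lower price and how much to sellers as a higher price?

Pre-subsidy: 174.25 - 0.25q = 680/9 + (2/9)q gives q* = 209 and p* = 122.
With the rebate, buyers effectively pay pb = ps − 65, where ps is the price sellers receive.
On the curves, pb = 174.25 - 0.25q and ps = 680/9 + (2/9)q; the wedge ps − pb = 65 gives 680/9 + (2/9)q − (174.25 - 0.25q) = 65, so q' = 5893/17.
Then pb = 174.25 − 0.25·(5893/17) = 1489/17 and ps = 680/9 + (2/9)·(5893/17) = 2594/17.
Buyers' price falls by p* − pb = 122 − 1489/17 = 585/17; sellers' price rises by ps − p* = 2594/17 − 122 = 520/17.

Buyers gain 585/17 per unit; sellers gain 520/17 per unit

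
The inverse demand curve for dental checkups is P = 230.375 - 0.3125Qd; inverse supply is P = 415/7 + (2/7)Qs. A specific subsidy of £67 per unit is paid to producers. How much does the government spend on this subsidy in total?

Government cost = £26666

Pre-subsidy: 230.375 - 0.3125Q = 415/7 + (2/7)Q gives Q* = 286 and P* = 141.
With the subsidy, sellers receive Ps = Pb + 67 for each unit, where Pb is the price buyers pay.
On the curves, Pb = 230.375 - 0.3125Q and Ps = 415/7 + (2/7)Q; the wedge Ps − Pb = 67 gives 415/7 + (2/7)Q − (230.375 - 0.3125Q) = 67, so Q' = 398.
Then Pb = 230.375 − 0.3125·398 = 106 and Ps = 415/7 + (2/7)·398 = 173.
Government outlay = subsidy × quantity = 67 × 398 = 26666.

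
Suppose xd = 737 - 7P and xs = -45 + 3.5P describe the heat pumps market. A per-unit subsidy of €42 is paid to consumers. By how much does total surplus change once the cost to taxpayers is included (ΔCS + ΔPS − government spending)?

Pre-subsidy: 737 - 7P = -45 + 3.5P gives P* = 1564/21, x* = 647/3.
With the rebate, buyers effectively pay Pb = Ps − 42, where Ps is the price sellers receive.
Demand in terms of Ps becomes xd = 737 − 7(Ps − 42) = 1031 - 7Ps. Setting this equal to supply: 1031 - 7Ps = -45 + 3.5Ps, so Ps = 2152/21.
Buyers pay Pb = 2152/21 − 42 = 1270/21; x' = -45 + 3.5·(2152/21) = 941/3.
ΔCS = ½(647/3 + 941/3)(1564/21 − 1270/21) = 11116/3; ΔPS = ½(647/3 + 941/3)(2152/21 − 1564/21) = 22232/3.
Government spending = 42 × 941/3 = 13174.
Net change = 11116/3 + 22232/3 − 13174 = -2058. The loss equals the DWL triangle ½·42·98.

Net change in total surplus = -€2058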